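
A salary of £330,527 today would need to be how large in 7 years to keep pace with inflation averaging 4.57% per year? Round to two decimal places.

Cumulative price-level factor: (1+4.57%)^7 ≈ 1.3672557426.
Multiplying £330,527 by the price-level factor gives the future nominal sum.

£451,914.94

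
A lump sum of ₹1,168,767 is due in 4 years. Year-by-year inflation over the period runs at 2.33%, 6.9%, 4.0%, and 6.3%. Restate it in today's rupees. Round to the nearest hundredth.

₹966,452.82

Price-level factor over 4 years: 1.0233 × 1.069 × 1.040 × 1.063 ≈ 1.2093368405.
Purchasing power today: ₹1,168,767 divided by that factor.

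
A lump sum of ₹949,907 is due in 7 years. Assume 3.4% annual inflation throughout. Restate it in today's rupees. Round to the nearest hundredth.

Price-level factor over 7 years: (1 + 3.4%)^7 ≈ 1.2636993768.
Purchasing power today: ₹949,907 divided by that factor.

₹751,687.48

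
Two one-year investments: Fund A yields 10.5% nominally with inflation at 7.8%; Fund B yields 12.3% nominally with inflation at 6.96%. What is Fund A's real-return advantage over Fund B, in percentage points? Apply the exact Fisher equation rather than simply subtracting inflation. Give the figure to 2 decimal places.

Fund A real return: 1.105/1.078 − 1 = 2.505%.
Fund B real return: 1.123/1.0696 − 1 = 4.993%.
Difference: 2.505 − 4.993 = -2.488 pp.

-2.49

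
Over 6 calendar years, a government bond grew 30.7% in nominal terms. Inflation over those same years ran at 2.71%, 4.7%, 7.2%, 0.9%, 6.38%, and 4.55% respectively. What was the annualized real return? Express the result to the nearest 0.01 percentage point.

Cumulative inflation factor: 1.0271 × 1.047 × 1.072 × 1.009 × 1.0638 × 1.0455 ≈ 1.29369.
Nominal growth factor: 1.30700. Real growth factor = 1.30700 / 1.29369 ≈ 1.01029.
Annualized: 1.01029^(1/6) − 1 ≈ 0.00171.

0.17%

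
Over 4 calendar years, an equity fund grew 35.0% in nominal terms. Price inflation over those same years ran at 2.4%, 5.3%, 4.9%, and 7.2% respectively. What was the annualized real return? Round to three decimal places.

Cumulative inflation factor: 1.024 × 1.053 × 1.049 × 1.072 ≈ 1.21255.
Nominal growth factor: 1.35000. Real growth factor = 1.35000 / 1.21255 ≈ 1.11336.
Annualized: 1.11336^(1/4) − 1 ≈ 0.02721.

2.721%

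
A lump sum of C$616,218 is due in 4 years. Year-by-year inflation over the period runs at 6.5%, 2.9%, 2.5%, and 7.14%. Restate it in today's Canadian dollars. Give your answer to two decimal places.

C$512,028.21

Price-level factor over 4 years: 1.065 × 1.029 × 1.025 × 1.0714 ≈ 1.2034844687.
Purchasing power today: C$616,218 divided by that factor.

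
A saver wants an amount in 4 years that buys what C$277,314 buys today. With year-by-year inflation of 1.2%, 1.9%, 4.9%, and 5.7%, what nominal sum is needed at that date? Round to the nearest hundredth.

Cumulative price-level factor: 1.012 × 1.019 × 1.049 × 1.057 ≈ 1.1434183878.
Multiplying C$277,314 by the price-level factor gives the future nominal sum.

C$317,085.93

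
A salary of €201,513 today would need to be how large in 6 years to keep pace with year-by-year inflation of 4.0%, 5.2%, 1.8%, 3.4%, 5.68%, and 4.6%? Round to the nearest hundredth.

Cumulative price-level factor: 1.040 × 1.052 × 1.018 × 1.034 × 1.0568 × 1.046 ≈ 1.2730395170.
Multiplying €201,513 by the price-level factor gives the future nominal sum.

€256,534.01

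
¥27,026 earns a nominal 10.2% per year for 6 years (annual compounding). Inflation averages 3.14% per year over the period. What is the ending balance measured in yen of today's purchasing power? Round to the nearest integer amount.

¥40,208

Nominal value at maturity: ¥27,026 × (1 + 10.2%)^6 ≈ ¥48,403.
Price-level factor over 6 years: (1 + 3.14%)^6 ≈ 1.2038233487.
The maturity value deflated by that factor is the answer in today's purchasing power.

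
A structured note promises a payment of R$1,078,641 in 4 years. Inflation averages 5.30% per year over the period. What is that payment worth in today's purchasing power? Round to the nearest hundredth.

Price-level factor over 4 years: (1 + 5.30%)^4 ≈ 1.2294573985.
Purchasing power today: R$1,078,641 divided by that factor.

R$877,330.93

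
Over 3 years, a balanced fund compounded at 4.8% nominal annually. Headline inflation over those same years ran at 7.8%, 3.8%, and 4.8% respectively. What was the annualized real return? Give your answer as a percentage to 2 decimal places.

Cumulative inflation factor: 1.078 × 1.038 × 1.048 ≈ 1.17267.
Nominal growth factor: 1.15102. Real growth factor = 1.15102 / 1.17267 ≈ 0.98154.
Annualized: 0.98154^(1/3) − 1 ≈ -0.00619.

-0.62%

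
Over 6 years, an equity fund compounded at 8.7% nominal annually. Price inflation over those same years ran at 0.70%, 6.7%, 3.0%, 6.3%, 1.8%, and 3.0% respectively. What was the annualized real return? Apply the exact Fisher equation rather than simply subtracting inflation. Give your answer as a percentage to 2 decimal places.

4.96%

Cumulative inflation factor: 1.0070 × 1.067 × 1.030 × 1.063 × 1.018 × 1.030 ≈ 1.23353.
Nominal growth factor: 1.64959. Real growth factor = 1.64959 / 1.23353 ≈ 1.33730.
Annualized: 1.33730^(1/6) − 1 ≈ 0.04963.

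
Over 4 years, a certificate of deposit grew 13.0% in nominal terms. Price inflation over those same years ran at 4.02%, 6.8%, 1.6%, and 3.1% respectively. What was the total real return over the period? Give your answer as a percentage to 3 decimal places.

-2.896%

Cumulative inflation factor: 1.0402 × 1.068 × 1.016 × 1.031 ≈ 1.16370.
Nominal growth factor: 1.13000. Real growth factor = 1.13000 / 1.16370 ≈ 0.97104.
Total real return ≈ -2.8958%.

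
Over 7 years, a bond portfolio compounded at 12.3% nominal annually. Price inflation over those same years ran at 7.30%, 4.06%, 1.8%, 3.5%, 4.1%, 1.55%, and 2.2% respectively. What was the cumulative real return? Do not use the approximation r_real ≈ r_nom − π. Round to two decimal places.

Cumulative inflation factor: 1.0730 × 1.0406 × 1.018 × 1.035 × 1.041 × 1.0155 × 1.022 ≈ 1.27102.
Nominal growth factor: 2.25247. Real growth factor = 2.25247 / 1.27102 ≈ 1.77217.
Total real return ≈ 77.2169%.

77.22%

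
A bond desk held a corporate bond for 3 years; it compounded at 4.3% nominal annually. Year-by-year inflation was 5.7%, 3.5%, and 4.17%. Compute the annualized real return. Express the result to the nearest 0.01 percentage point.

-0.15%

Cumulative inflation factor: 1.057 × 1.035 × 1.0417 ≈ 1.13961.
Nominal growth factor: 1.13463. Real growth factor = 1.13463 / 1.13961 ≈ 0.99562.
Annualized: 0.99562^(1/3) − 1 ≈ -0.00146.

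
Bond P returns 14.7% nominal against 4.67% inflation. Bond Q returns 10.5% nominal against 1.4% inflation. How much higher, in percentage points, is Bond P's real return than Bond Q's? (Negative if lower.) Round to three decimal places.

0.608

Bond P real return: 1.147/1.0467 − 1 = 9.5825%.
Bond Q real return: 1.105/1.014 − 1 = 8.9744%.
Difference: 9.5825 − 8.9744 = 0.6081 pp.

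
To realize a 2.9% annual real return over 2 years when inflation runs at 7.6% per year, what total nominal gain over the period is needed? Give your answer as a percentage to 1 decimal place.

Required annual nominal rate: (1+2.9%)(1+7.6%) − 1 = 10.7204%.
Cumulative over 2 years: (1 + 0.107204)^2 − 1 ≈ 0.22590.

22.6%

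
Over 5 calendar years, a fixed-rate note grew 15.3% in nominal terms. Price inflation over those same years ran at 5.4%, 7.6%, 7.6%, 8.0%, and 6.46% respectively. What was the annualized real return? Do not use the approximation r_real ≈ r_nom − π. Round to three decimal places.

Cumulative inflation factor: 1.054 × 1.076 × 1.076 × 1.080 × 1.0646 ≈ 1.40306.
Nominal growth factor: 1.15300. Real growth factor = 1.15300 / 1.40306 ≈ 0.82178.
Annualized: 0.82178^(1/5) − 1 ≈ -0.03850.

-3.850%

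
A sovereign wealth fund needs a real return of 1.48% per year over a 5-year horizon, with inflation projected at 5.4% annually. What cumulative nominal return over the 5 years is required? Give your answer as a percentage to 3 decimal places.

39.993%

Required annual nominal rate: (1+1.48%)(1+5.4%) − 1 = 6.95992%.
Cumulative over 5 years: (1 + 0.0695992)^5 − 1 ≈ 0.39993.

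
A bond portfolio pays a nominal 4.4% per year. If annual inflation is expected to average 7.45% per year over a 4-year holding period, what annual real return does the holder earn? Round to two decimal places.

With constant rates the annual real return is the same each year: (1+4.4%)/(1+7.45%) − 1 = -0.02839.

-2.84%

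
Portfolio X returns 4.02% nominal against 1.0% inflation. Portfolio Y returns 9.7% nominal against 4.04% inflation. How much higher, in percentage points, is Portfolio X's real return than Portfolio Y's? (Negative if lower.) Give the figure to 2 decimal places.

Portfolio X real return: 1.0402/1.010 − 1 = 2.990%.
Portfolio Y real return: 1.097/1.0404 − 1 = 5.440%.
Difference: 2.990 − 5.440 = -2.450 pp.

-2.45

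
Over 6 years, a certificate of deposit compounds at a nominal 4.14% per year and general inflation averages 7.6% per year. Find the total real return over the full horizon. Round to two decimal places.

The annual real rate is (1+4.14%)/(1+7.6%) − 1 = -3.2156%.
Compounded over 6 years: (1 + -0.032156)^6 − 1 ≈ -0.17808.

-17.81%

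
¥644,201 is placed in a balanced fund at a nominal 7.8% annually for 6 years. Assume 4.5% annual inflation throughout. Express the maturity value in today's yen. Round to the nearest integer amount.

¥776,312

Nominal value at maturity: ¥644,201 × (1 + 7.8%)^6 ≈ ¥1,010,960.
Price-level factor over 6 years: (1 + 4.5%)^6 ≈ 1.3022601248.
Dividing the nominal maturity value by the price-level factor gives the value in today's money.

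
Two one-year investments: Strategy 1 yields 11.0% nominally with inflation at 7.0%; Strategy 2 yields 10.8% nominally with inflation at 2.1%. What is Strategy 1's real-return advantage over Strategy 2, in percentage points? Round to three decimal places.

Strategy 1 real return: 1.110/1.070 − 1 = 3.7383%.
Strategy 2 real return: 1.108/1.021 − 1 = 8.5211%.
Difference: 3.7383 − 8.5211 = -4.7828 pp.

-4.783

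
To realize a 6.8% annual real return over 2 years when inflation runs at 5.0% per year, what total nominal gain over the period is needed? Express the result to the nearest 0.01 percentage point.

Required annual nominal rate: (1+6.8%)(1+5.0%) − 1 = 12.14%.
Cumulative over 2 years: (1 + 0.1214)^2 − 1 ≈ 0.25754.

25.75%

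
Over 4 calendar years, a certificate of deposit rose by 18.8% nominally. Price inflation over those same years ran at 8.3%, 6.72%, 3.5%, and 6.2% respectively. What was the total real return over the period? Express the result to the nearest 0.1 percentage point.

-6.5%

Cumulative inflation factor: 1.083 × 1.0672 × 1.035 × 1.062 ≈ 1.27040.
Nominal growth factor: 1.18800. Real growth factor = 1.18800 / 1.27040 ≈ 0.93514.
Total real return ≈ -6.4859%.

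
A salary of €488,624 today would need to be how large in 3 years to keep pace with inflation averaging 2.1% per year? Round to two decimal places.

€520,058.29

Cumulative price-level factor: (1+2.1%)^3 = 1.064332261.
The nominal amount required is €488,624 scaled up by that factor.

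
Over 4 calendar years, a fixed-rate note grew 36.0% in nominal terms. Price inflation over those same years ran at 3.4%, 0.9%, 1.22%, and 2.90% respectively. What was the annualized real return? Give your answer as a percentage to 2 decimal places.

Cumulative inflation factor: 1.034 × 1.009 × 1.0122 × 1.0290 ≈ 1.08666.
Nominal growth factor: 1.36000. Real growth factor = 1.36000 / 1.08666 ≈ 1.25154.
Annualized: 1.25154^(1/4) − 1 ≈ 0.05770.

5.77%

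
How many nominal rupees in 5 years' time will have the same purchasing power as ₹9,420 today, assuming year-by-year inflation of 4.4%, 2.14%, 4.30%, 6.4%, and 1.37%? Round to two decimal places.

₹11,300.11

Cumulative price-level factor: 1.044 × 1.0214 × 1.0430 × 1.064 × 1.0137 ≈ 1.1995869570.
Multiplying ₹9,420 by the price-level factor gives the future nominal sum.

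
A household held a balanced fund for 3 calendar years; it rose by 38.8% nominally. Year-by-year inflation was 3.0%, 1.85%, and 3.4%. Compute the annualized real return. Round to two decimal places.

Cumulative inflation factor: 1.030 × 1.0185 × 1.034 ≈ 1.08472.
Nominal growth factor: 1.38800. Real growth factor = 1.38800 / 1.08472 ≈ 1.27959.
Annualized: 1.27959^(1/3) − 1 ≈ 0.08565.

8.57%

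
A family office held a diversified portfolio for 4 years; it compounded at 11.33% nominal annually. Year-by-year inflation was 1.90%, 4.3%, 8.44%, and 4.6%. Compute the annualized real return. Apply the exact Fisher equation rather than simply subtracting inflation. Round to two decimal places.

Cumulative inflation factor: 1.0190 × 1.043 × 1.0844 × 1.046 ≈ 1.20553.
Nominal growth factor: 1.53620. Real growth factor = 1.53620 / 1.20553 ≈ 1.27429.
Annualized: 1.27429^(1/4) − 1 ≈ 0.06247.

6.25%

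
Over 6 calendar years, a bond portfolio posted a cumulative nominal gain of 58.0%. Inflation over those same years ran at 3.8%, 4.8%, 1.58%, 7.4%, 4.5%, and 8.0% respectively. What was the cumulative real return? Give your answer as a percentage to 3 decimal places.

17.963%

Cumulative inflation factor: 1.038 × 1.048 × 1.0158 × 1.074 × 1.045 × 1.080 ≈ 1.33940.
Nominal growth factor: 1.58000. Real growth factor = 1.58000 / 1.33940 ≈ 1.17963.
Total real return ≈ 17.9630%.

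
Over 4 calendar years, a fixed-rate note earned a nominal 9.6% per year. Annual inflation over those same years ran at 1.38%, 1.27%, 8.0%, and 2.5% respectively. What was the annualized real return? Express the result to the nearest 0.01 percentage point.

Cumulative inflation factor: 1.0138 × 1.0127 × 1.080 × 1.025 ≈ 1.13653.
Nominal growth factor: 1.44292. Real growth factor = 1.44292 / 1.13653 ≈ 1.26958.
Annualized: 1.26958^(1/4) − 1 ≈ 0.06149.

6.15%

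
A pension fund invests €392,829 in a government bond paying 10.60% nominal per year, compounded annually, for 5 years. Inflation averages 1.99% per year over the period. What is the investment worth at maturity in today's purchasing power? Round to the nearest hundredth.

Nominal value at maturity: €392,829 × (1 + 10.60%)^5 ≈ €650,098.52.
Price-level factor over 5 years: (1 + 1.99%)^5 ≈ 1.1035396932.
Dividing the nominal maturity value by the price-level factor gives the value in today's money.

€589,102.98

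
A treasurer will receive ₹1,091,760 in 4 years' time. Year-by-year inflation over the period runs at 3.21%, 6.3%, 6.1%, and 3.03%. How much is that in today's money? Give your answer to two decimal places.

₹910,317.84

Price-level factor over 4 years: 1.0321 × 1.063 × 1.061 × 1.0303 ≈ 1.1993173771.
Purchasing power today: ₹1,091,760 divided by that factor.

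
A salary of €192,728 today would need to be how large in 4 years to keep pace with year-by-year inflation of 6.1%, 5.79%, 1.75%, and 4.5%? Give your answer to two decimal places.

Cumulative price-level factor: 1.061 × 1.0579 × 1.0175 × 1.045 ≈ 1.1934678089.
The nominal amount required is €192,728 scaled up by that factor.

€230,014.66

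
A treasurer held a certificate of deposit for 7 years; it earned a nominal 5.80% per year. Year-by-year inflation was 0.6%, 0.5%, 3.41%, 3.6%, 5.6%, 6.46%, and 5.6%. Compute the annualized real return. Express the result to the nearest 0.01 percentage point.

2.07%

Cumulative inflation factor: 1.006 × 1.005 × 1.0341 × 1.036 × 1.056 × 1.0646 × 1.056 ≈ 1.28588.
Nominal growth factor: 1.48388. Real growth factor = 1.48388 / 1.28588 ≈ 1.15398.
Annualized: 1.15398^(1/7) − 1 ≈ 0.02067.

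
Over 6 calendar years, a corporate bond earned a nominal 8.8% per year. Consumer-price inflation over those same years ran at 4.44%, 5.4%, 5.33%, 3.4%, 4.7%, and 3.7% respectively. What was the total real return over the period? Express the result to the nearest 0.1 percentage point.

Cumulative inflation factor: 1.0444 × 1.054 × 1.0533 × 1.034 × 1.047 × 1.037 ≈ 1.30168.
Nominal growth factor: 1.65872. Real growth factor = 1.65872 / 1.30168 ≈ 1.27429.
Total real return ≈ 27.4289%.

27.4%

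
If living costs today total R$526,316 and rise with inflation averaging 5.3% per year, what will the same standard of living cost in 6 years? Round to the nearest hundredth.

R$717,491.57

Cumulative price-level factor: (1+5.3%)^6 ≈ 1.3632334286.
The nominal amount required is R$526,316 scaled up by that factor.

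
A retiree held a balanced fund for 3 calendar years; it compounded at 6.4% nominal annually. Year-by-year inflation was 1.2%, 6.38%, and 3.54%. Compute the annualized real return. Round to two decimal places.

2.62%

Cumulative inflation factor: 1.012 × 1.0638 × 1.0354 ≈ 1.11468.
Nominal growth factor: 1.20455. Real growth factor = 1.20455 / 1.11468 ≈ 1.08063.
Annualized: 1.08063^(1/3) − 1 ≈ 0.02618.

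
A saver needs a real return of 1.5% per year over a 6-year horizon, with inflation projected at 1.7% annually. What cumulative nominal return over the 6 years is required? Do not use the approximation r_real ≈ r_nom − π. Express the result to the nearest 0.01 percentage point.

20.98%

Required annual nominal rate: (1+1.5%)(1+1.7%) − 1 = 3.2255%.
Cumulative over 6 years: (1 + 0.032255)^6 − 1 ≈ 0.20982.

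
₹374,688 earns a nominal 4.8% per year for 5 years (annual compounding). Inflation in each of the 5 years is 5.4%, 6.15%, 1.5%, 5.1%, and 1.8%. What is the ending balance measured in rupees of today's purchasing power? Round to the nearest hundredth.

₹389,851.36

Nominal value at maturity: ₹374,688 × (1 + 4.8%)^5 ≈ ₹473,670.35.
Price-level factor over 5 years: 1.054 × 1.0615 × 1.015 × 1.051 × 1.018 ≈ 1.2150024276.
Dividing the nominal maturity value by the price-level factor gives the value in today's money.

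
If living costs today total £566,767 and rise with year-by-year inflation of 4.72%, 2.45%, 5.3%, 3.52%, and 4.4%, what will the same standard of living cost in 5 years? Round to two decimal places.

£691,989.15

Cumulative price-level factor: 1.0472 × 1.0245 × 1.053 × 1.0352 × 1.044 ≈ 1.2209411450.
Multiplying £566,767 by the price-level factor gives the future nominal sum.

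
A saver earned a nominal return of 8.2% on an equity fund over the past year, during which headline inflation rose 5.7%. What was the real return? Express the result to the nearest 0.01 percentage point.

Real return via the Fisher equation: (1 + 8.2%)/(1 + 5.7%) − 1 = 1.082/1.057 − 1 ≈ 0.02365.

2.37%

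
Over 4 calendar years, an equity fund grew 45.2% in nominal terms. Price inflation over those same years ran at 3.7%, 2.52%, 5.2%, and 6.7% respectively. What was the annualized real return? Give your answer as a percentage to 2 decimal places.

Cumulative inflation factor: 1.037 × 1.0252 × 1.052 × 1.067 ≈ 1.19335.
Nominal growth factor: 1.45200. Real growth factor = 1.45200 / 1.19335 ≈ 1.21674.
Annualized: 1.21674^(1/4) − 1 ≈ 0.05027.

5.03%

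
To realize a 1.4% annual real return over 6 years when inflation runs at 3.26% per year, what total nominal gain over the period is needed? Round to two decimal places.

31.77%

Required annual nominal rate: (1+1.4%)(1+3.26%) − 1 = 4.70564%.
Cumulative over 6 years: (1 + 0.0470564)^6 − 1 ≈ 0.31771.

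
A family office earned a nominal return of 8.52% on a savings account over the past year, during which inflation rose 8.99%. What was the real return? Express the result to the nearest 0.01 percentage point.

Real return via the Fisher equation: (1 + 8.52%)/(1 + 8.99%) − 1 = 1.0852/1.0899 − 1 ≈ -0.00431.

-0.43%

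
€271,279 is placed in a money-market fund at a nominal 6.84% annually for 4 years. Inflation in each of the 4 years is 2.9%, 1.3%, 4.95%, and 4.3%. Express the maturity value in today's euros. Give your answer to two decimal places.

Nominal value at maturity: €271,279 × (1 + 6.84%)^4 ≈ €353,469.29.
Price-level factor over 4 years: 1.029 × 1.013 × 1.0495 × 1.043 ≈ 1.1410155719.
The maturity value deflated by that factor is the answer in today's purchasing power.

€309,784.81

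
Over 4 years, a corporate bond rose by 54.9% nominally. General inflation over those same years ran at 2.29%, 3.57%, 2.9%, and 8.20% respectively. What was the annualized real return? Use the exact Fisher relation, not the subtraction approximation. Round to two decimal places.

7.05%

Cumulative inflation factor: 1.0229 × 1.0357 × 1.029 × 1.0820 ≈ 1.17953.
Nominal growth factor: 1.54900. Real growth factor = 1.54900 / 1.17953 ≈ 1.31323.
Annualized: 1.31323^(1/4) − 1 ≈ 0.07050.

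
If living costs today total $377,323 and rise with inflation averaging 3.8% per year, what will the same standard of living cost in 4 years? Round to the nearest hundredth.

Cumulative price-level factor: (1+3.8%)^4 ≈ 1.1608855731.
The nominal amount required is $377,323 scaled up by that factor.

$438,028.83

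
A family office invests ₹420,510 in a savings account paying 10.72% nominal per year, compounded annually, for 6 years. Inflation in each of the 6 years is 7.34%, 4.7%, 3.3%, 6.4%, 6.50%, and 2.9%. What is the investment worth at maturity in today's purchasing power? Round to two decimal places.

₹572,291.88

Nominal value at maturity: ₹420,510 × (1 + 10.72%)^6 ≈ ₹774,698.63.
Price-level factor over 6 years: 1.0734 × 1.047 × 1.033 × 1.064 × 1.0650 × 1.029 ≈ 1.3536774821.
Dividing the nominal maturity value by the price-level factor gives the value in today's money.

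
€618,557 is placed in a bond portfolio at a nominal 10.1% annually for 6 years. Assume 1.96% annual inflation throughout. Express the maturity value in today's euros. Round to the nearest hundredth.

€980,674.04

Nominal value at maturity: €618,557 × (1 + 10.1%)^6 ≈ €1,101,802.21.
Price-level factor over 6 years: (1 + 1.96%)^6 ≈ 1.1235152218.
The maturity value deflated by that factor is the answer in today's purchasing power.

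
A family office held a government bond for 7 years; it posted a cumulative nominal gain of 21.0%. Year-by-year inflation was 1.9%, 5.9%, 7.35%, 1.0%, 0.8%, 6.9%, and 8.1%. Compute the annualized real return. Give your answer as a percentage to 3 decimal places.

-1.685%

Cumulative inflation factor: 1.019 × 1.059 × 1.0735 × 1.010 × 1.008 × 1.069 × 1.081 ≈ 1.36288.
Nominal growth factor: 1.21000. Real growth factor = 1.21000 / 1.36288 ≈ 0.88783.
Annualized: 0.88783^(1/7) − 1 ≈ -0.01685.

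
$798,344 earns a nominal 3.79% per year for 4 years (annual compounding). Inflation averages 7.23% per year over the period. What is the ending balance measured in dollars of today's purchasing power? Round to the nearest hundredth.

Nominal value at maturity: $798,344 × (1 + 3.79%)^4 ≈ $926,428.94.
Price-level factor over 4 years: (1 + 7.23%)^4 ≈ 1.3221027968.
The maturity value deflated by that factor is the answer in today's purchasing power.

$700,723.83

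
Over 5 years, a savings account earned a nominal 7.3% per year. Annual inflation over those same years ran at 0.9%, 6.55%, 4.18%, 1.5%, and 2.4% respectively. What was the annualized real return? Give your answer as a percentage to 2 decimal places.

Cumulative inflation factor: 1.009 × 1.0655 × 1.0418 × 1.015 × 1.024 ≈ 1.16411.
Nominal growth factor: 1.42232. Real growth factor = 1.42232 / 1.16411 ≈ 1.22181.
Annualized: 1.22181^(1/5) − 1 ≈ 0.04088.

4.09%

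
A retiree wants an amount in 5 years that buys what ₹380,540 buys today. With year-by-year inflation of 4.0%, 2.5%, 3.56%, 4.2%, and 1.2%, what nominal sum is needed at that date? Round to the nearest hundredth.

₹442,993.95

Cumulative price-level factor: 1.040 × 1.025 × 1.0356 × 1.042 × 1.012 ≈ 1.1641192690.
The nominal amount required is ₹380,540 scaled up by that factor.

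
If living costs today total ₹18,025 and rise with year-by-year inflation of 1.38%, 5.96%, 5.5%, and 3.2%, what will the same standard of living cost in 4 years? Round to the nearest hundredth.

Cumulative price-level factor: 1.0138 × 1.0596 × 1.055 × 1.032 ≈ 1.1695704673.
Multiplying ₹18,025 by the price-level factor gives the future nominal sum.

₹21,081.51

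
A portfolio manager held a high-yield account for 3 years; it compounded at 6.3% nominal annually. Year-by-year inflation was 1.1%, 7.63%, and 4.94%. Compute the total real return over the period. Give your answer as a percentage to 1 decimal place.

5.2%

Cumulative inflation factor: 1.011 × 1.0763 × 1.0494 ≈ 1.14189.
Nominal growth factor: 1.20116. Real growth factor = 1.20116 / 1.14189 ≈ 1.05190.
Total real return ≈ 5.1899%.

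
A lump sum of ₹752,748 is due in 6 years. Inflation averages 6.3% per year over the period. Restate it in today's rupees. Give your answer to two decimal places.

Price-level factor over 6 years: (1 + 6.3%)^6 ≈ 1.4427782516.
Purchasing power today: ₹752,748 divided by that factor.

₹521,735.06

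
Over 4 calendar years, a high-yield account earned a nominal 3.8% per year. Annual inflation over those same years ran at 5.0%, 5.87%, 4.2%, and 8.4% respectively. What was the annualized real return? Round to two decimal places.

-1.94%

Cumulative inflation factor: 1.050 × 1.0587 × 1.042 × 1.084 ≈ 1.25562.
Nominal growth factor: 1.16089. Real growth factor = 1.16089 / 1.25562 ≈ 0.92455.
Annualized: 0.92455^(1/4) − 1 ≈ -0.01942.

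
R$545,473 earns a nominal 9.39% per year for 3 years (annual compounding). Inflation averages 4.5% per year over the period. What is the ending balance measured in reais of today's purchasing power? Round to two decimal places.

Nominal value at maturity: R$545,473 × (1 + 9.39%)^3 ≈ R$714,013.01.
Price-level factor over 3 years: (1 + 4.5%)^3 = 1.141166125.
The maturity value deflated by that factor is the answer in today's purchasing power.

R$625,687.18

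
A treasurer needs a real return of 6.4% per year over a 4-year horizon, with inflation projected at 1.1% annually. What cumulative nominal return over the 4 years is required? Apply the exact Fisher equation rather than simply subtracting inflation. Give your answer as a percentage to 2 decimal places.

33.90%

Required annual nominal rate: (1+6.4%)(1+1.1%) − 1 = 7.5704%.
Cumulative over 4 years: (1 + 0.075704)^4 − 1 ≈ 0.33897.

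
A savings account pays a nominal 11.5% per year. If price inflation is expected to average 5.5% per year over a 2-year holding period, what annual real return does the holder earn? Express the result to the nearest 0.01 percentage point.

5.69%

With constant rates the annual real return is the same each year: (1+11.5%)/(1+5.5%) − 1 = 0.05687.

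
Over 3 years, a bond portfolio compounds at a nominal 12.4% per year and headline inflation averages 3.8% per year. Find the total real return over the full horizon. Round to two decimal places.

The annual real rate is (1+12.4%)/(1+3.8%) − 1 = 8.2852%.
Compounded over 3 years: (1 + 0.082852)^3 − 1 ≈ 0.26972.

26.97%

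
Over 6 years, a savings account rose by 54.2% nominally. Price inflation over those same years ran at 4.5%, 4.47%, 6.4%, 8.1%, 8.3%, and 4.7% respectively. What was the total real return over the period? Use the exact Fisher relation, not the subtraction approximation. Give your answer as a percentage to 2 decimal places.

Cumulative inflation factor: 1.045 × 1.0447 × 1.064 × 1.081 × 1.083 × 1.047 ≈ 1.42380.
Nominal growth factor: 1.54200. Real growth factor = 1.54200 / 1.42380 ≈ 1.08301.
Total real return ≈ 8.3014%.

8.30%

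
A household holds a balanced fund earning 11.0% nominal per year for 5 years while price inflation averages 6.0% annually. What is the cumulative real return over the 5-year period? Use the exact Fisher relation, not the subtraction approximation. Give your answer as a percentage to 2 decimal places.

25.92%

The annual real rate is (1+11.0%)/(1+6.0%) − 1 = 4.7170%.
Compounded over 5 years: (1 + 0.047170)^5 − 1 ≈ 0.25917.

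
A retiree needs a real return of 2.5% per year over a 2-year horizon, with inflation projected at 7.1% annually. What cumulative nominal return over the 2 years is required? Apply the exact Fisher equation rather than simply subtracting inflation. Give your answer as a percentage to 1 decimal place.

Required annual nominal rate: (1+2.5%)(1+7.1%) − 1 = 9.7775%.
Cumulative over 2 years: (1 + 0.097775)^2 − 1 ≈ 0.20511.

20.5%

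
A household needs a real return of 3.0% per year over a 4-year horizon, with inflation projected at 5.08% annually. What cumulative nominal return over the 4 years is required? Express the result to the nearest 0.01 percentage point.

Required annual nominal rate: (1+3.0%)(1+5.08%) − 1 = 8.2324%.
Cumulative over 4 years: (1 + 0.082324)^4 − 1 ≈ 0.37224.

37.22%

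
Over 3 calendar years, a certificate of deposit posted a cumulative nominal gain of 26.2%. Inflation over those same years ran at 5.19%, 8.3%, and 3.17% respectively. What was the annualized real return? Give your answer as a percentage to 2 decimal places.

2.40%

Cumulative inflation factor: 1.0519 × 1.083 × 1.0317 ≈ 1.17532.
Nominal growth factor: 1.26200. Real growth factor = 1.26200 / 1.17532 ≈ 1.07375.
Annualized: 1.07375^(1/3) − 1 ≈ 0.02400.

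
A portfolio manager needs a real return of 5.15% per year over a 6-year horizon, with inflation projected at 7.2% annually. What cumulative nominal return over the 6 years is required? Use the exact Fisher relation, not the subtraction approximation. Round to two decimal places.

Required annual nominal rate: (1+5.15%)(1+7.2%) − 1 = 12.7208%.
Cumulative over 6 years: (1 + 0.127208)^6 − 1 ≈ 1.05128.

105.13%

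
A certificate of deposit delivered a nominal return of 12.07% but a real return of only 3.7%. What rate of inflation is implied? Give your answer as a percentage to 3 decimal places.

From (1+r_nom) = (1+r_real)(1+π), we get 1+π = (1 + 12.07%)/(1 + 3.7%) = 1.1207/1.037 ≈ 1.08071.
So π ≈ 8.0714%.

8.071%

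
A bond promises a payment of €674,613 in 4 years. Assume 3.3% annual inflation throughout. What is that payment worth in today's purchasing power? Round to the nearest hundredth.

Price-level factor over 4 years: (1 + 3.3%)^4 ≈ 1.1386789339.
Purchasing power today: €674,613 divided by that factor.

€592,452.34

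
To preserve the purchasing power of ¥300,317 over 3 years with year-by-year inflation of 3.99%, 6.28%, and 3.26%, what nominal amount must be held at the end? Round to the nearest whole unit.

¥342,732

Cumulative price-level factor: 1.0399 × 1.0628 × 1.0326 ≈ 1.1412354265.
Multiplying ¥300,317 by the price-level factor gives the future nominal sum.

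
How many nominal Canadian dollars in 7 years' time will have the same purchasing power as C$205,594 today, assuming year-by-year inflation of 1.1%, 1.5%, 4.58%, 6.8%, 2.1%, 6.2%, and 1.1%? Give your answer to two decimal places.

Cumulative price-level factor: 1.011 × 1.015 × 1.0458 × 1.068 × 1.021 × 1.062 × 1.011 ≈ 1.2564305927.
The nominal amount required is C$205,594 scaled up by that factor.

C$258,314.59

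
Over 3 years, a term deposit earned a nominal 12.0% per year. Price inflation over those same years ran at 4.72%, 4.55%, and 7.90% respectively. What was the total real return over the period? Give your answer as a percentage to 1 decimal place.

18.9%

Cumulative inflation factor: 1.0472 × 1.0455 × 1.0790 ≈ 1.18134.
Nominal growth factor: 1.40493. Real growth factor = 1.40493 / 1.18134 ≈ 1.18927.
Total real return ≈ 18.9266%.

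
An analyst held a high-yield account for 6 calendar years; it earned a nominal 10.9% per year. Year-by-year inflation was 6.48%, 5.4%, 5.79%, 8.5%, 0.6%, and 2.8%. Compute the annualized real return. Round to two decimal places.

5.72%

Cumulative inflation factor: 1.0648 × 1.054 × 1.0579 × 1.085 × 1.006 × 1.028 ≈ 1.33221.
Nominal growth factor: 1.86033. Real growth factor = 1.86033 / 1.33221 ≈ 1.39642.
Annualized: 1.39642^(1/6) − 1 ≈ 0.05723.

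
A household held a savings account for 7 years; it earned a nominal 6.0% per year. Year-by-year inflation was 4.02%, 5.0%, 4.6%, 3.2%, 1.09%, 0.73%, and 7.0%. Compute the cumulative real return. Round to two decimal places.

17.05%

Cumulative inflation factor: 1.0402 × 1.050 × 1.046 × 1.032 × 1.0109 × 1.0073 × 1.070 ≈ 1.28460.
Nominal growth factor: 1.50363. Real growth factor = 1.50363 / 1.28460 ≈ 1.17050.
Total real return ≈ 17.0504%.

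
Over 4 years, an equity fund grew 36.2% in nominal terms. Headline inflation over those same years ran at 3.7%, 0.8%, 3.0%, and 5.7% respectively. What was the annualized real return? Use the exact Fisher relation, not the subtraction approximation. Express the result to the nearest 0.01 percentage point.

4.59%

Cumulative inflation factor: 1.037 × 1.008 × 1.030 × 1.057 ≈ 1.13802.
Nominal growth factor: 1.36200. Real growth factor = 1.36200 / 1.13802 ≈ 1.19681.
Annualized: 1.19681^(1/4) − 1 ≈ 0.04594.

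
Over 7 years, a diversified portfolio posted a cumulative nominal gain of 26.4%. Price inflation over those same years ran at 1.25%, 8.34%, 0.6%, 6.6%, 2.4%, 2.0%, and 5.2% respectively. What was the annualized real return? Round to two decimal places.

-0.32%

Cumulative inflation factor: 1.0125 × 1.0834 × 1.006 × 1.066 × 1.024 × 1.020 × 1.052 ≈ 1.29257.
Nominal growth factor: 1.26400. Real growth factor = 1.26400 / 1.29257 ≈ 0.97789.
Annualized: 0.97789^(1/7) − 1 ≈ -0.00319.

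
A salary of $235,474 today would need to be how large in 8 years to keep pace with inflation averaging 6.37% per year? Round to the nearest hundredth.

$385,919.07

Cumulative price-level factor: (1+6.37%)^8 ≈ 1.6389030895.
The nominal amount required is $235,474 scaled up by that factor.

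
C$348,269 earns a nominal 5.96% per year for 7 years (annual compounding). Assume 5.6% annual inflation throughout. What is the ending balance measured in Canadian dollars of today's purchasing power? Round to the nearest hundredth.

C$356,665.45

Nominal value at maturity: C$348,269 × (1 + 5.96%)^7 ≈ C$522,286.10.
Price-level factor over 7 years: (1 + 5.6%)^7 ≈ 1.4643585503.
Dividing the nominal maturity value by the price-level factor gives the value in today's money.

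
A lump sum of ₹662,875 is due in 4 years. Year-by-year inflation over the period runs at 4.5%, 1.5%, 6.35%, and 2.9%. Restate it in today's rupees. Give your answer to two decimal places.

₹571,079.33

Price-level factor over 4 years: 1.045 × 1.015 × 1.0635 × 1.029 ≈ 1.1607406705.
Purchasing power today: ₹662,875 divided by that factor.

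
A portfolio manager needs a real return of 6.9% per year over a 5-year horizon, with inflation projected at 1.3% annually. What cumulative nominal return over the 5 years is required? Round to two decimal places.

48.91%

Required annual nominal rate: (1+6.9%)(1+1.3%) − 1 = 8.2897%.
Cumulative over 5 years: (1 + 0.082897)^5 − 1 ≈ 0.48914.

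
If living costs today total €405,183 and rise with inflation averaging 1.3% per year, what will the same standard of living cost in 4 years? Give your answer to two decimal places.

Cumulative price-level factor: (1+1.3%)^4 ≈ 1.0530228166.
Multiplying €405,183 by the price-level factor gives the future nominal sum.

€426,666.94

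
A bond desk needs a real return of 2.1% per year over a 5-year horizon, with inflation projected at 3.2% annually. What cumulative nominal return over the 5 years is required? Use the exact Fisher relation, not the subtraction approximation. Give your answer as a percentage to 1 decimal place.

Required annual nominal rate: (1+2.1%)(1+3.2%) − 1 = 5.3672%.
Cumulative over 5 years: (1 + 0.053672)^5 − 1 ≈ 0.29875.

29.9%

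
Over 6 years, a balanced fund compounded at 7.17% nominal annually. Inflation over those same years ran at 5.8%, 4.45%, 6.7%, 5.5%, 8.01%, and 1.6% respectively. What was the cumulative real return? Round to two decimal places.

Cumulative inflation factor: 1.058 × 1.0445 × 1.067 × 1.055 × 1.0801 × 1.016 ≈ 1.36511.
Nominal growth factor: 1.51509. Real growth factor = 1.51509 / 1.36511 ≈ 1.10987.
Total real return ≈ 10.9866%.

10.99%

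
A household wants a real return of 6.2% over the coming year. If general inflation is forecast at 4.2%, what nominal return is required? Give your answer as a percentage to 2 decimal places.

By the Fisher equation, 1 + r_nom = (1 + 6.2%)(1 + 4.2%) = 1.062 × 1.042 = 1.106604.
So r_nom = 10.6604%.

10.66%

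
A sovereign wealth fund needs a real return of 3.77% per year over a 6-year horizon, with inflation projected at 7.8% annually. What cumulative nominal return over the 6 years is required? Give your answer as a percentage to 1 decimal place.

Required annual nominal rate: (1+3.77%)(1+7.8%) − 1 = 11.86406%.
Cumulative over 6 years: (1 + 0.1186406)^6 − 1 ≈ 0.95949.

95.9%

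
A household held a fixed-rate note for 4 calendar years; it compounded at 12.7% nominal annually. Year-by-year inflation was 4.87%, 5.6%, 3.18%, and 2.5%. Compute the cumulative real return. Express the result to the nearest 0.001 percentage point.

Cumulative inflation factor: 1.0487 × 1.056 × 1.0318 × 1.025 ≈ 1.17121.
Nominal growth factor: 1.61323. Real growth factor = 1.61323 / 1.17121 ≈ 1.37740.
Total real return ≈ 37.7403%.

37.740%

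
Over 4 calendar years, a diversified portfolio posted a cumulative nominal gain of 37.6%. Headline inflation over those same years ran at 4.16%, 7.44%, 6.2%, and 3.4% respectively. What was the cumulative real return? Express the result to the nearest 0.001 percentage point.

Cumulative inflation factor: 1.0416 × 1.0744 × 1.062 × 1.034 ≈ 1.22889.
Nominal growth factor: 1.37600. Real growth factor = 1.37600 / 1.22889 ≈ 1.11971.
Total real return ≈ 11.9712%.

11.971%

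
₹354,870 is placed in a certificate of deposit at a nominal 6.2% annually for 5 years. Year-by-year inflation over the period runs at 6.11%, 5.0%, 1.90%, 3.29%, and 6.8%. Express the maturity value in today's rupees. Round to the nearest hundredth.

Nominal value at maturity: ₹354,870 × (1 + 6.2%)^5 ≈ ₹479,393.20.
Price-level factor over 5 years: 1.0611 × 1.050 × 1.0190 × 1.0329 × 1.068 ≈ 1.2524180778.
The maturity value deflated by that factor is the answer in today's purchasing power.

₹382,774.10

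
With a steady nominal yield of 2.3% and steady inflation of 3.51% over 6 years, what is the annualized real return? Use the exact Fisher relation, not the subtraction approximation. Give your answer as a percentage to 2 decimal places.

With constant rates the annual real return is the same each year: (1+2.3%)/(1+3.51%) − 1 = -0.01169.

-1.17%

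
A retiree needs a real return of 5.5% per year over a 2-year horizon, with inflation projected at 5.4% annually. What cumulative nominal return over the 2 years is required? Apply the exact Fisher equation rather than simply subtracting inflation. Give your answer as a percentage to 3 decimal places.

23.648%

Required annual nominal rate: (1+5.5%)(1+5.4%) − 1 = 11.197%.
Cumulative over 2 years: (1 + 0.11197)^2 − 1 ≈ 0.23648.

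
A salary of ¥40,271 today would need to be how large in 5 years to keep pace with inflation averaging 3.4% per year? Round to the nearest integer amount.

¥47,599

Cumulative price-level factor: (1+3.4%)^5 ≈ 1.1819597671.
Multiplying ¥40,271 by the price-level factor gives the future nominal sum.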